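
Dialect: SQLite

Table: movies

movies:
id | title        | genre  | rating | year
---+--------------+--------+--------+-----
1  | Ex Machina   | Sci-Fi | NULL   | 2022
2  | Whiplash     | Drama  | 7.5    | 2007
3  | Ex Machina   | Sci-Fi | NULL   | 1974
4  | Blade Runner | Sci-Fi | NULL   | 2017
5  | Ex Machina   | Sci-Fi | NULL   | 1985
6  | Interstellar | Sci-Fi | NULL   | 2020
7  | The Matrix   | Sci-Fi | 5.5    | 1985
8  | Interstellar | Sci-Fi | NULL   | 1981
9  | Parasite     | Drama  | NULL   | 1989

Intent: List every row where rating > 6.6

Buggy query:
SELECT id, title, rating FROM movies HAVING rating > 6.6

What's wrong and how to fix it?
Bug: This is a non-aggregate query (no GROUP BY, no aggregates), so in SQLite the HAVING clause is invalid here; a row-level condition belongs in WHERE

Fix: Use WHERE for row-level filtering

Corrected query:
SELECT id, title, rating FROM movies WHERE rating > 6.6

Result:
id | title    | rating
---+----------+-------
2  | Whiplash | 7.5   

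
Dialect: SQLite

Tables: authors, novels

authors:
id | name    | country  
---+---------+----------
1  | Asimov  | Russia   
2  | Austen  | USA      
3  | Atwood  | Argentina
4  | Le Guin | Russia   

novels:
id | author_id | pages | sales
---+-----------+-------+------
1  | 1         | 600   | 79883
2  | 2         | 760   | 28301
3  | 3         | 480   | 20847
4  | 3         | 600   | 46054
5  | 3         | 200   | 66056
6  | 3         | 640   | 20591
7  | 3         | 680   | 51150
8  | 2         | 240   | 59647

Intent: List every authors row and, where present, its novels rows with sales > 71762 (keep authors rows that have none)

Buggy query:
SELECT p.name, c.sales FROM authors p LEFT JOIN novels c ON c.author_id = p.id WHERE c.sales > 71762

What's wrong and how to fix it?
Bug: Filtering c.sales in WHERE discards the NULL rows produced by LEFT JOIN, turning it into an inner join

Fix: Put 'c.sales > 71762' in the JOIN's ON clause instead of WHERE

Corrected query:
SELECT p.name, c.sales FROM authors p LEFT JOIN novels c ON c.author_id = p.id AND c.sales > 71762

Result:
name    | sales
--------+------
Asimov  | 79883
Austen  | NULL 
Atwood  | NULL 
Le Guin | NULL 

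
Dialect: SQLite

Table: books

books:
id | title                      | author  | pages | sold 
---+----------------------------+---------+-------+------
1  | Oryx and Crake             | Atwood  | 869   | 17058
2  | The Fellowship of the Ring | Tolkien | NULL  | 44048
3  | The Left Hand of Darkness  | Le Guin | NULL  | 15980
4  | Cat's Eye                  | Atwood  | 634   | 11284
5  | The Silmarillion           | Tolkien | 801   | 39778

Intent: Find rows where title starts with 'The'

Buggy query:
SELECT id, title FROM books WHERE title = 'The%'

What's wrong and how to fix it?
Bug: '=' compares the literal string including the % character; pattern matching needs LIKE

Fix: Use LIKE for wildcard pattern matching

Corrected query:
SELECT id, title FROM books WHERE title LIKE 'The%'

Result:
id | title                     
---+---------------------------
2  | The Fellowship of the Ring
3  | The Left Hand of Darkness 
5  | The Silmarillion          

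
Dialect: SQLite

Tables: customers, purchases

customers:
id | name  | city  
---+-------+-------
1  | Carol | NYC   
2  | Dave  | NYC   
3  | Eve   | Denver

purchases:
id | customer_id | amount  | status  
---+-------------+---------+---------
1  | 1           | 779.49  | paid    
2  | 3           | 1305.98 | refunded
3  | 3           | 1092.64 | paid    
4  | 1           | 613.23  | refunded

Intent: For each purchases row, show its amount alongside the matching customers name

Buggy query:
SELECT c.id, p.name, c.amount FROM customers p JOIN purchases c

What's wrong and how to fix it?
Bug: Missing join condition: each purchases row is matched to all customers rows instead of just its own

Fix: Specify the join condition linking the foreign key to the parent id

Corrected query:
SELECT c.id, p.name, c.amount FROM customers p JOIN purchases c ON c.customer_id = p.id

Result:
id | name  | amount 
---+-------+--------
1  | Carol | 779.49 
2  | Eve   | 1305.98
3  | Eve   | 1092.64
4  | Carol | 613.23 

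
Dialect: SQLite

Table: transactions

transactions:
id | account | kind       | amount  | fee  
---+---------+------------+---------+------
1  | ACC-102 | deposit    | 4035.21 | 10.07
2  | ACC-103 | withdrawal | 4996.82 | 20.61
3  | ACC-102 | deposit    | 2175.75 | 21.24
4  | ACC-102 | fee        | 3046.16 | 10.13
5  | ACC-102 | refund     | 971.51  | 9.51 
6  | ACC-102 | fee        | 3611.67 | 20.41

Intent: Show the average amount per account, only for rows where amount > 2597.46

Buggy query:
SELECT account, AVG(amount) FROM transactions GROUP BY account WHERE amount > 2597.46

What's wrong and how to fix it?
Bug: Row-level WHERE must come before GROUP BY in the clause order

Fix: Move the WHERE clause before GROUP BY

Corrected query:
SELECT account, AVG(amount) FROM transactions WHERE amount > 2597.46 GROUP BY account

Result:
account | AVG(amount)
--------+------------
ACC-102 | 3564.346667
ACC-103 | 4996.82    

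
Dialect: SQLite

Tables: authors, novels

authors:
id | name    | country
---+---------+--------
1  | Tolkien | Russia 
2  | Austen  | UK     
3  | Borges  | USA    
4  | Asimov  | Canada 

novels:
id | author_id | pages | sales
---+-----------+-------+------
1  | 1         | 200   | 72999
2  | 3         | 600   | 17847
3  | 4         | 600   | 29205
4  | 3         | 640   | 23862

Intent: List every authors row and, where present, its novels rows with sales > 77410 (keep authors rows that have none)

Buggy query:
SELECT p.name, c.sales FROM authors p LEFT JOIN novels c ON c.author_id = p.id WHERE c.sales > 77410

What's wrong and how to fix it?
Bug: A WHERE condition on the right-hand table after LEFT JOIN drops unmatched parents

Fix: Move the right-table condition into the ON clause so unmatched parents are kept

Corrected query:
SELECT p.name, c.sales FROM authors p LEFT JOIN novels c ON c.author_id = p.id AND c.sales > 77410

Result:
name    | sales
--------+------
Tolkien | NULL 
Austen  | NULL 
Borges  | NULL 
Asimov  | NULL 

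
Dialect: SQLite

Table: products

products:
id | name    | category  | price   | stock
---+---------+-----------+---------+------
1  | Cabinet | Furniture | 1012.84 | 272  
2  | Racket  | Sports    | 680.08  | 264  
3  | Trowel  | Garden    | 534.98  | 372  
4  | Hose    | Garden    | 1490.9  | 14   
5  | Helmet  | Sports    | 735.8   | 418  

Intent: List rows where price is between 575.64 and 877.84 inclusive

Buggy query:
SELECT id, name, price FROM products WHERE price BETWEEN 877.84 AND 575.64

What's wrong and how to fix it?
Bug: BETWEEN expects the lower bound first; with 877.84 AND 575.64 the range is empty

Fix: Write BETWEEN 575.64 AND 877.84

Corrected query:
SELECT id, name, price FROM products WHERE price BETWEEN 575.64 AND 877.84

Result:
id | name   | price 
---+--------+-------
2  | Racket | 680.08
5  | Helmet | 735.8 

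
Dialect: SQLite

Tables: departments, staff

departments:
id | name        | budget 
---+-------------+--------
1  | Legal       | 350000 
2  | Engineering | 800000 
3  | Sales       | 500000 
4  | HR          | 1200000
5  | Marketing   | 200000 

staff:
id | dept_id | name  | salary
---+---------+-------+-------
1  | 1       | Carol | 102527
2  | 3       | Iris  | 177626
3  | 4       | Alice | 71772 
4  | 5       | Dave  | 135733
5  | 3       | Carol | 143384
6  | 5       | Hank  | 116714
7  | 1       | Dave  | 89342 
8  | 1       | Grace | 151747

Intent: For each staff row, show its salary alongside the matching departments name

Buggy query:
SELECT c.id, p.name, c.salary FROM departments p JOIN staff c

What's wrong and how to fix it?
Bug: JOIN with no ON clause produces a cartesian product; every staff row pairs with every departments row

Fix: Specify the join condition linking the foreign key to the parent id

Corrected query:
SELECT c.id, p.name, c.salary FROM departments p JOIN staff c ON c.dept_id = p.id

Result:
id | name      | salary
---+-----------+-------
1  | Legal     | 102527
2  | Sales     | 177626
3  | HR        | 71772 
4  | Marketing | 135733
5  | Sales     | 143384
6  | Marketing | 116714
7  | Legal     | 89342 
8  | Legal     | 151747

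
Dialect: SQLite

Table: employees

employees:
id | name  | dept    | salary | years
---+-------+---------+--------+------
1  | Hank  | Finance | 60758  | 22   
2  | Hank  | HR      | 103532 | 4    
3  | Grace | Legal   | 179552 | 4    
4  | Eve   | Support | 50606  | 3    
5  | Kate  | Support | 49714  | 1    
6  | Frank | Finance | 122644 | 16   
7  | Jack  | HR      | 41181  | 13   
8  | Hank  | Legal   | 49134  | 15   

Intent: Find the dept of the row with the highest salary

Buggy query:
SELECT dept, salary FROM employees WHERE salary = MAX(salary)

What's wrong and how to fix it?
Bug: WHERE is evaluated per row; an aggregate over the whole table isn't defined there

Fix: Use a subquery: WHERE salary = (SELECT MAX(salary) FROM employees)

Corrected query:
SELECT dept, salary FROM employees WHERE salary = (SELECT MAX(salary) FROM employees)

Result:
dept  | salary
------+-------
Legal | 179552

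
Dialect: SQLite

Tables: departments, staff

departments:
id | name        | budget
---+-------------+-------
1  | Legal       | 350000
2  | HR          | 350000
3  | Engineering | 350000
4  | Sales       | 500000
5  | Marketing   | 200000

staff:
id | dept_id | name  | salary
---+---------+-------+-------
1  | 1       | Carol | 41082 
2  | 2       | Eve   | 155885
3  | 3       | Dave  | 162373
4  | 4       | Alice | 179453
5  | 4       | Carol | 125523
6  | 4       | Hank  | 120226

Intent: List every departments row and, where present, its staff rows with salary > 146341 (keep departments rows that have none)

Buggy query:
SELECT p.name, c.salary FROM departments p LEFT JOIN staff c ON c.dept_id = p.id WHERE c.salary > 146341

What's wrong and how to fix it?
Bug: Filtering c.salary in WHERE discards the NULL rows produced by LEFT JOIN, turning it into an inner join

Fix: Move the right-table condition into the ON clause so unmatched parents are kept

Corrected query:
SELECT p.name, c.salary FROM departments p LEFT JOIN staff c ON c.dept_id = p.id AND c.salary > 146341

Result:
name        | salary
------------+-------
Legal       | NULL  
HR          | 155885
Engineering | 162373
Sales       | 179453
Marketing   | NULL  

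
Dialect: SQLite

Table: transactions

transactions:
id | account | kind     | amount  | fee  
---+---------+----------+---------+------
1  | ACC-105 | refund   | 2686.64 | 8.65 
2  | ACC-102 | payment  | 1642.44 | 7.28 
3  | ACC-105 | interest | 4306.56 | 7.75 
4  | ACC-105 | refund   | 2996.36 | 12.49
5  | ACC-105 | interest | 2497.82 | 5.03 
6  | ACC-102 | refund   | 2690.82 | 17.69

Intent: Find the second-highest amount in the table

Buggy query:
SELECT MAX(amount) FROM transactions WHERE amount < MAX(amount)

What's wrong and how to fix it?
Bug: MAX(amount) on the right of the comparison is an aggregate-in-WHERE error

Fix: Put the inner MAX in a scalar subquery

Corrected query:
SELECT MAX(amount) FROM transactions WHERE amount < (SELECT MAX(amount) FROM transactions)

Result:
MAX(amount)
-----------
2996.36    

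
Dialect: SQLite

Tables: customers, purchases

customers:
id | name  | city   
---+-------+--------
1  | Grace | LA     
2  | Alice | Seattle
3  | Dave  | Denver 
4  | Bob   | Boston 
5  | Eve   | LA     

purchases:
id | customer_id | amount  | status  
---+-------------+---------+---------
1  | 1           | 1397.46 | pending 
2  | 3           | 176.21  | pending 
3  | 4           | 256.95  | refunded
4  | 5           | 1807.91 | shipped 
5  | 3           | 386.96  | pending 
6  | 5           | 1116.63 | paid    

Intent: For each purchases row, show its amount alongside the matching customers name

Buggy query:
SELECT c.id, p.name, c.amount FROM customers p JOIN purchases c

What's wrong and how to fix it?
Bug: Missing join condition: each purchases row is matched to all customers rows instead of just its own

Fix: Add ON c.customer_id = p.id to the JOIN

Corrected query:
SELECT c.id, p.name, c.amount FROM customers p JOIN purchases c ON c.customer_id = p.id

Result:
id | name  | amount 
---+-------+--------
1  | Grace | 1397.46
2  | Dave  | 176.21 
3  | Bob   | 256.95 
4  | Eve   | 1807.91
5  | Dave  | 386.96 
6  | Eve   | 1116.63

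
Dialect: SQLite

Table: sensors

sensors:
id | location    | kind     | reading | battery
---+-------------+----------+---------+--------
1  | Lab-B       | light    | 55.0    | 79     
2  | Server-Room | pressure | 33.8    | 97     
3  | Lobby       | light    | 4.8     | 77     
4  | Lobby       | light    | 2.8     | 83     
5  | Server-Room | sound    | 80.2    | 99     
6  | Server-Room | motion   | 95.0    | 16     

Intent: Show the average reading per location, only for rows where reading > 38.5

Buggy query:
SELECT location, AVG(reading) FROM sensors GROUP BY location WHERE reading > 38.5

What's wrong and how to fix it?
Bug: WHERE cannot follow GROUP BY

Fix: Place WHERE between FROM and GROUP BY

Corrected query:
SELECT location, AVG(reading) FROM sensors WHERE reading > 38.5 GROUP BY location

Result:
location    | AVG(reading)
------------+-------------
Lab-B       | 55          
Server-Room | 87.6        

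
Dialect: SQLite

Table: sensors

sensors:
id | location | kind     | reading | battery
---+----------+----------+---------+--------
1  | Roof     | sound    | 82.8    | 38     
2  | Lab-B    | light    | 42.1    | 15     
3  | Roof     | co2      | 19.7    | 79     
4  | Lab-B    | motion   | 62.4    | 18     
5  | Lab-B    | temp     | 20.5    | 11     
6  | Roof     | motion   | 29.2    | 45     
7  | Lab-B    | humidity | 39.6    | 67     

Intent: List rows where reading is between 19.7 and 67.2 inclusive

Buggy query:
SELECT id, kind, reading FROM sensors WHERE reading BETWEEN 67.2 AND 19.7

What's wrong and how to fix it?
Bug: The bounds are reversed; BETWEEN a AND b requires a <= b to match anything

Fix: Write BETWEEN 19.7 AND 67.2

Corrected query:
SELECT id, kind, reading FROM sensors WHERE reading BETWEEN 19.7 AND 67.2

Result:
id | kind     | reading
---+----------+--------
2  | light    | 42.1   
3  | co2      | 19.7   
4  | motion   | 62.4   
5  | temp     | 20.5   
6  | motion   | 29.2   
7  | humidity | 39.6   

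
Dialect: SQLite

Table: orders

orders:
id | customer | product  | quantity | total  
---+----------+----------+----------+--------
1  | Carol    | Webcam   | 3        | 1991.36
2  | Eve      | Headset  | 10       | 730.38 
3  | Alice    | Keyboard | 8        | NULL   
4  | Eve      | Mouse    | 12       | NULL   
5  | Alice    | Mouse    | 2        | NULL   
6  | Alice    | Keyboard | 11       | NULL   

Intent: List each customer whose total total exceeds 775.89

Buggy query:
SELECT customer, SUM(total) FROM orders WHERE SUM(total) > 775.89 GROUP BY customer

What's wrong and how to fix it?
Bug: Aggregate functions cannot appear in a WHERE clause

Fix: Use HAVING (which filters groups after aggregation) instead of WHERE

Corrected query:
SELECT customer, SUM(total) FROM orders GROUP BY customer HAVING SUM(total) > 775.89

Result:
customer | SUM(total)
---------+-----------
Carol    | 1991.36   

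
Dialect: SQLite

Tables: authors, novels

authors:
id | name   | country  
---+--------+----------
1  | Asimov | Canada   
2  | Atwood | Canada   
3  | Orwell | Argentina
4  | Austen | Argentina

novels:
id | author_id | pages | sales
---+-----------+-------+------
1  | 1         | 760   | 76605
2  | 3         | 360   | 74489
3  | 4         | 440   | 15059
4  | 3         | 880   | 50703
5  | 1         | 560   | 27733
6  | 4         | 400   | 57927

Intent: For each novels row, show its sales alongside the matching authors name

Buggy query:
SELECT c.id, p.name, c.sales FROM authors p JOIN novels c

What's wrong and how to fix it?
Bug: Missing join condition: each novels row is matched to all authors rows instead of just its own

Fix: Add ON c.author_id = p.id to the JOIN

Corrected query:
SELECT c.id, p.name, c.sales FROM authors p JOIN novels c ON c.author_id = p.id

Result:
id | name   | sales
---+--------+------
1  | Asimov | 76605
2  | Orwell | 74489
3  | Austen | 15059
4  | Orwell | 50703
5  | Asimov | 27733
6  | Austen | 57927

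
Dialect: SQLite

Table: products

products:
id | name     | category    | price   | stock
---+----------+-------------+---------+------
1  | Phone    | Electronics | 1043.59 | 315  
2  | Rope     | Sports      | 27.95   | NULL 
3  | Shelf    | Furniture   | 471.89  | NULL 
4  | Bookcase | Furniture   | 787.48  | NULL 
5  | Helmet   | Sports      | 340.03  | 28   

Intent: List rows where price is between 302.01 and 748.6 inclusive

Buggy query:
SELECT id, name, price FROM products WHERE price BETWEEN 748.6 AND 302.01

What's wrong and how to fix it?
Bug: The bounds are reversed; BETWEEN a AND b requires a <= b to match anything

Fix: Write BETWEEN 302.01 AND 748.6

Corrected query:
SELECT id, name, price FROM products WHERE price BETWEEN 302.01 AND 748.6

Result:
id | name   | price 
---+--------+-------
3  | Shelf  | 471.89
5  | Helmet | 340.03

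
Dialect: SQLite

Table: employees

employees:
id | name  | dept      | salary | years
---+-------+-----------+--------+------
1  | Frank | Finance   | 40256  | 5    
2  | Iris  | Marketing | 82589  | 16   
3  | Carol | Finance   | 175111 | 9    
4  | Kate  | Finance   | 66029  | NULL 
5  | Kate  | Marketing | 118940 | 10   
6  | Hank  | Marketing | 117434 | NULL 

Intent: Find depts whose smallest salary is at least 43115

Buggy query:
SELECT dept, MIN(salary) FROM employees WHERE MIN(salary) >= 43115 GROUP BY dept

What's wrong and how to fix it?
Bug: Aggregates like MIN are computed per group after WHERE runs

Fix: Use HAVING for the per-group MIN condition

Corrected query:
SELECT dept, MIN(salary) FROM employees GROUP BY dept HAVING MIN(salary) >= 43115

Result:
dept      | MIN(salary)
----------+------------
Marketing | 82589      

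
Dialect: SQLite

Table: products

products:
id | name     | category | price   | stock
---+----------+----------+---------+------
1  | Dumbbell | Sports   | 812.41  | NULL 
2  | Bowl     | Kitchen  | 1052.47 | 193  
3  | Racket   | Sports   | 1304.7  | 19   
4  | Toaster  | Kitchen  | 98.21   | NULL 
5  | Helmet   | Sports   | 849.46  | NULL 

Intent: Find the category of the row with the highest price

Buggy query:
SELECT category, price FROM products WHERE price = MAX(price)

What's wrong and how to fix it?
Bug: MAX(price) is an aggregate and cannot be used directly in WHERE

Fix: Use a subquery: WHERE price = (SELECT MAX(price) FROM products)

Corrected query:
SELECT category, price FROM products WHERE price = (SELECT MAX(price) FROM products)

Result:
category | price 
---------+-------
Sports   | 1304.7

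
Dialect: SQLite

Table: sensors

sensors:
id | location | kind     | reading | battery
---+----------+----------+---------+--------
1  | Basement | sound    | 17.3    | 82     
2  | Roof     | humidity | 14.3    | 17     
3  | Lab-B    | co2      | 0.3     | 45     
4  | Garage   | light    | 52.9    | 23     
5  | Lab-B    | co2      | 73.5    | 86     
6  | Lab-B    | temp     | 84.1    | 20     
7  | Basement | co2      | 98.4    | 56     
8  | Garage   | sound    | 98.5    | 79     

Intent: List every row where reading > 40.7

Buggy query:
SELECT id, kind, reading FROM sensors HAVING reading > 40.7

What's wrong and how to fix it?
Bug: This is a non-aggregate query (no GROUP BY, no aggregates), so in SQLite the HAVING clause is invalid here; a row-level condition belongs in WHERE

Fix: Replace HAVING with WHERE since the condition applies to individual rows

Corrected query:
SELECT id, kind, reading FROM sensors WHERE reading > 40.7

Result:
id | kind  | reading
---+-------+--------
4  | light | 52.9   
5  | co2   | 73.5   
6  | temp  | 84.1   
7  | co2   | 98.4   
8  | sound | 98.5   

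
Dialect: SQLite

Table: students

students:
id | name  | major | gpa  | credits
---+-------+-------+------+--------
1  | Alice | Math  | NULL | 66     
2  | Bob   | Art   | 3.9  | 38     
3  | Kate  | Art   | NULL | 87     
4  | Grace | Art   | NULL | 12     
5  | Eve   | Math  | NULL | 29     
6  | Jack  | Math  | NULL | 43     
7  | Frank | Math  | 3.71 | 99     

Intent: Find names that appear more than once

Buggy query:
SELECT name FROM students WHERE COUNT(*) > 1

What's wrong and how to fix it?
Bug: COUNT(*) is an aggregate and cannot be used in WHERE

Fix: Group first, then use HAVING for the count condition

Corrected query:
SELECT name FROM students GROUP BY name HAVING COUNT(*) > 1

Result:
(no rows)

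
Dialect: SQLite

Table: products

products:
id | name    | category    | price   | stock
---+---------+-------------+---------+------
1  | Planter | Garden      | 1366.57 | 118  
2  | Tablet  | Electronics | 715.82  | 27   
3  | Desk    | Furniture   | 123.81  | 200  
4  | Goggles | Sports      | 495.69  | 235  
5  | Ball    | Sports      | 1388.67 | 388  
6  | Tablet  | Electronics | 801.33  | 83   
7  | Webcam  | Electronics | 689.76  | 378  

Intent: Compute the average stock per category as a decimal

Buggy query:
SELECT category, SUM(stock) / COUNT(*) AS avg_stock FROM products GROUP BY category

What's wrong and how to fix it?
Bug: Both operands are integers, so '/' performs integer division and truncates

Fix: Cast one side to REAL so the division keeps the fractional part

Corrected query:
SELECT category, SUM(stock) * 1.0 / COUNT(*) AS avg_stock FROM products GROUP BY category

Result:
category    | avg_stock 
------------+-----------
Electronics | 162.666667
Furniture   | 200       
Garden      | 118       
Sports      | 311.5     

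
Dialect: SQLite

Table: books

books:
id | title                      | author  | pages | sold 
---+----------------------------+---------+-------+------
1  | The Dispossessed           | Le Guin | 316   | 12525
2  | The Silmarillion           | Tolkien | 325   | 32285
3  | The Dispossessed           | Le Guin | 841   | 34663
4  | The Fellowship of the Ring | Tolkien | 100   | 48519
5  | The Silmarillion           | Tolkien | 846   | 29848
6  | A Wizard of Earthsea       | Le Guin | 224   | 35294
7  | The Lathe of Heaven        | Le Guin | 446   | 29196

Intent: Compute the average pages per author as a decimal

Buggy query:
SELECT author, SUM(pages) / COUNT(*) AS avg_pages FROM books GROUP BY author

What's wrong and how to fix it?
Bug: Both operands are integers, so '/' performs integer division and truncates

Fix: Cast one side to REAL so the division keeps the fractional part

Corrected query:
SELECT author, SUM(pages) * 1.0 / COUNT(*) AS avg_pages FROM books GROUP BY author

Result:
author  | avg_pages 
--------+-----------
Le Guin | 456.75    
Tolkien | 423.666667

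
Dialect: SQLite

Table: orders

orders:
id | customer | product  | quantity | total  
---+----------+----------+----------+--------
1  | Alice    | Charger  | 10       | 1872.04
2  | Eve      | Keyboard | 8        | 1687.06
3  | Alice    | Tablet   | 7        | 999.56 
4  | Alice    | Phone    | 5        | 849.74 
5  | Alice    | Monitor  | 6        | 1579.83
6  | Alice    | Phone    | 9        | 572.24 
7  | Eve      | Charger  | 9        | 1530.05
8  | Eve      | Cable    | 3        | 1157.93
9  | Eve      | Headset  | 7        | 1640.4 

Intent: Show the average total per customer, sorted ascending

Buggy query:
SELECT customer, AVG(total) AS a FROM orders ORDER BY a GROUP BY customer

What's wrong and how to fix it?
Bug: ORDER BY appears before GROUP BY; SQL clause order requires GROUP BY first

Fix: Reorder: SELECT … FROM … GROUP BY … ORDER BY …

Corrected query:
SELECT customer, AVG(total) AS a FROM orders GROUP BY customer ORDER BY a

Result:
customer | a       
---------+---------
Alice    | 1174.682
Eve      | 1503.86 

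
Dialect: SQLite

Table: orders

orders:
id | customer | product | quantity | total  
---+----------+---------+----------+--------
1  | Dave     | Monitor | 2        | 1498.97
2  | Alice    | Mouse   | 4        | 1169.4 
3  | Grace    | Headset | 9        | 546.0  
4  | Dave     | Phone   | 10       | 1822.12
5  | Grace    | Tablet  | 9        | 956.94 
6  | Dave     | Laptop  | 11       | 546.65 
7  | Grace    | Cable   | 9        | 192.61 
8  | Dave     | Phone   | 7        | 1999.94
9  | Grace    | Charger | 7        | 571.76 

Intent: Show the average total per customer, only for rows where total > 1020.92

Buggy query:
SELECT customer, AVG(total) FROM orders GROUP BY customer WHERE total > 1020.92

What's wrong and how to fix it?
Bug: Row-level WHERE must come before GROUP BY in the clause order

Fix: Place WHERE between FROM and GROUP BY

Corrected query:
SELECT customer, AVG(total) FROM orders WHERE total > 1020.92 GROUP BY customer

Result:
customer | AVG(total) 
---------+------------
Alice    | 1169.4     
Dave     | 1773.676667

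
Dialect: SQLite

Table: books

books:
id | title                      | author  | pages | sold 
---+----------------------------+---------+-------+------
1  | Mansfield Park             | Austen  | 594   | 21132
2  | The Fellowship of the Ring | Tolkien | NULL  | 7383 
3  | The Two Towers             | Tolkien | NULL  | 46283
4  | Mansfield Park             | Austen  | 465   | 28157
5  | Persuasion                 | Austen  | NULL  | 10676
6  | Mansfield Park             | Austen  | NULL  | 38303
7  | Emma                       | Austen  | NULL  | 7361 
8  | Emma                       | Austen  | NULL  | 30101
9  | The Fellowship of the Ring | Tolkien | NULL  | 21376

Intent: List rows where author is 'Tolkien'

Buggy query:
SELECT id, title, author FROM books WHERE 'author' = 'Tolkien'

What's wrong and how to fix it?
Bug: Single quotes denote string literals in SQL; the column name is being compared as a constant string

Fix: Reference the column as author without single quotes

Corrected query:
SELECT id, title, author FROM books WHERE author = 'Tolkien'

Result:
id | title                      | author 
---+----------------------------+--------
2  | The Fellowship of the Ring | Tolkien
3  | The Two Towers             | Tolkien
9  | The Fellowship of the Ring | Tolkien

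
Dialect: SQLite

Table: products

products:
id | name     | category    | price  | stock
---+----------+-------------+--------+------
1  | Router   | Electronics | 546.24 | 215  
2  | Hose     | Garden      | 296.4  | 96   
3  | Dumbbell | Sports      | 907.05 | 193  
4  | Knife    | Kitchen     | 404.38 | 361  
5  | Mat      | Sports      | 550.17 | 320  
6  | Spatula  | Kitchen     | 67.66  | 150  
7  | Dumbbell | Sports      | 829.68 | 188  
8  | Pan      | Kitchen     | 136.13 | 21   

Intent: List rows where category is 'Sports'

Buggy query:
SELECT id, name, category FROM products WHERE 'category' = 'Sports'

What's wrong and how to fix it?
Bug: 'category' in single quotes is a string literal, not the column; the comparison is literal-vs-literal and never true

Fix: Reference the column as category without single quotes

Corrected query:
SELECT id, name, category FROM products WHERE category = 'Sports'

Result:
id | name     | category
---+----------+---------
3  | Dumbbell | Sports  
5  | Mat      | Sports  
7  | Dumbbell | Sports  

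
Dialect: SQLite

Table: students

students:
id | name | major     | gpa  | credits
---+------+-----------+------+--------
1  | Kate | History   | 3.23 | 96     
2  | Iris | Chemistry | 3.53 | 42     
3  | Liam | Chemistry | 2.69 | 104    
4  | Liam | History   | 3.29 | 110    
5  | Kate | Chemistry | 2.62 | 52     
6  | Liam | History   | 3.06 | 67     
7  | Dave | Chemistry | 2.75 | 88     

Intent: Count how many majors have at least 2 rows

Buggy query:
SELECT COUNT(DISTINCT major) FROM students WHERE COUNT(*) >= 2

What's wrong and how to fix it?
Bug: COUNT(*) cannot appear in WHERE; the per-group count doesn't exist yet

Fix: Use a subquery that GROUPs and filters with HAVING, then count its rows

Corrected query:
SELECT COUNT(*) FROM (SELECT major FROM students GROUP BY major HAVING COUNT(*) >= 2)

Result:
COUNT(*)
--------
2       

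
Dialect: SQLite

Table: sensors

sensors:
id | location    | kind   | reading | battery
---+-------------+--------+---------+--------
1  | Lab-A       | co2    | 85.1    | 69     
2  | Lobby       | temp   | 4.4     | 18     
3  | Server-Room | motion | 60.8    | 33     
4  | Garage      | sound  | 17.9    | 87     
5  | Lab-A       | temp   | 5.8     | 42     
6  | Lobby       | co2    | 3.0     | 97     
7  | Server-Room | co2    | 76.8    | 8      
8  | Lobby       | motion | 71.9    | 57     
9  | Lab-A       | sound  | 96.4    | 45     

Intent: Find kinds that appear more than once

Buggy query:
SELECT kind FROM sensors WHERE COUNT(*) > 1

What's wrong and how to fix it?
Bug: COUNT(*) is an aggregate and cannot be used in WHERE

Fix: Group first, then use HAVING for the count condition

Corrected query:
SELECT kind FROM sensors GROUP BY kind HAVING COUNT(*) > 1

Result:
kind  
------
co2   
motion
sound 
temp  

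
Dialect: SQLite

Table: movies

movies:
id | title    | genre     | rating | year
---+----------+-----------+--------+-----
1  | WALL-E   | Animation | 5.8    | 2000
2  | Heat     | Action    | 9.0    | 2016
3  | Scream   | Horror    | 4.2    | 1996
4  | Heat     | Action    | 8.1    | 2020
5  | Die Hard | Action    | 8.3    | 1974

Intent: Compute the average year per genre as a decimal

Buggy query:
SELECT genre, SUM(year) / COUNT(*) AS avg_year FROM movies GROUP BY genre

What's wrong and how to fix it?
Bug: SUM(year) and COUNT(*) are both integers; the division truncates the fractional part

Fix: Cast one side to REAL so the division keeps the fractional part

Corrected query:
SELECT genre, SUM(year) * 1.0 / COUNT(*) AS avg_year FROM movies GROUP BY genre

Result:
genre     | avg_year   
----------+------------
Action    | 2003.333333
Animation | 2000       
Horror    | 1996       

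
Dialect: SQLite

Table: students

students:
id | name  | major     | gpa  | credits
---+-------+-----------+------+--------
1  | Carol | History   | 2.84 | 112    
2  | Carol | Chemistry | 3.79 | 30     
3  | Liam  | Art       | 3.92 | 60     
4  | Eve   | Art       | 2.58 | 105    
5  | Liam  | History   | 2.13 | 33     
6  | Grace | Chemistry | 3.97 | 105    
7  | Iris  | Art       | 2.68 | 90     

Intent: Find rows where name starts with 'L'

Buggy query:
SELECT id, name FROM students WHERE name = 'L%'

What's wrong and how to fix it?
Bug: Wildcards only work with LIKE; '=' treats '%' as a literal character

Fix: Replace '=' with LIKE so 'L%' is treated as a pattern

Corrected query:
SELECT id, name FROM students WHERE name LIKE 'L%'

Result:
id | name
---+-----
3  | Liam
5  | Liam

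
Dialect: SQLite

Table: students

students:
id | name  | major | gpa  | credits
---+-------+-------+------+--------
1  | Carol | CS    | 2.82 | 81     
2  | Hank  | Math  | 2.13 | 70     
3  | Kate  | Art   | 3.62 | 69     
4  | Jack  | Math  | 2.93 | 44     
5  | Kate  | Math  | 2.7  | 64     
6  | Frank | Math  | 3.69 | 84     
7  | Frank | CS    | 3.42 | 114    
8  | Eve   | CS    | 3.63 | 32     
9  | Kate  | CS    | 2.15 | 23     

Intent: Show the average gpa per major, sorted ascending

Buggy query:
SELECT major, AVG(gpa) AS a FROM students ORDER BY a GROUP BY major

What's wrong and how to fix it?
Bug: GROUP BY must precede ORDER BY

Fix: Move ORDER BY to the end, after GROUP BY

Corrected query:
SELECT major, AVG(gpa) AS a FROM students GROUP BY major ORDER BY a

Result:
major | a     
------+-------
Math  | 2.8625
CS    | 3.005 
Art   | 3.62  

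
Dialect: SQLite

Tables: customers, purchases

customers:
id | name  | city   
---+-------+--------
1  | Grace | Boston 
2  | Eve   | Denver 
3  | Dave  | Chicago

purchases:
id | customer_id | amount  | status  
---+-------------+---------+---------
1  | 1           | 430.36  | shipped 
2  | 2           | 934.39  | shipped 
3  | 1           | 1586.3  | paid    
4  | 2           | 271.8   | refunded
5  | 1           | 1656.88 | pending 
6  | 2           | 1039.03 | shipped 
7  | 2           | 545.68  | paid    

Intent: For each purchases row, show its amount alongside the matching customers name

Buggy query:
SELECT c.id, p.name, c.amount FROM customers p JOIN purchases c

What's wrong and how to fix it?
Bug: Missing join condition: each purchases row is matched to all customers rows instead of just its own

Fix: Specify the join condition linking the foreign key to the parent id

Corrected query:
SELECT c.id, p.name, c.amount FROM customers p JOIN purchases c ON c.customer_id = p.id

Result:
id | name  | amount 
---+-------+--------
1  | Grace | 430.36 
2  | Eve   | 934.39 
3  | Grace | 1586.3 
4  | Eve   | 271.8  
5  | Grace | 1656.88
6  | Eve   | 1039.03
7  | Eve   | 545.68 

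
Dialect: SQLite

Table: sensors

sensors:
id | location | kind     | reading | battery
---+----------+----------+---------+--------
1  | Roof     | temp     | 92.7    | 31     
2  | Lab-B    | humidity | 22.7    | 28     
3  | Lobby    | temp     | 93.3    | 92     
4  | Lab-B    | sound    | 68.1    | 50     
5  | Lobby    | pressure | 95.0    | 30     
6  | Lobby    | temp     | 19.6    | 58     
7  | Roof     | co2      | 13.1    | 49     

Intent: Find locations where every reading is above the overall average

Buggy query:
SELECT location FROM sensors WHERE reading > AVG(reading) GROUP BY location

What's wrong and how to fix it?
Bug: WHERE evaluates per row before aggregation, so AVG() is unavailable

Fix: Compute the overall average in a scalar subquery and compare each group's MIN against it in HAVING

Corrected query:
SELECT location FROM sensors GROUP BY location HAVING MIN(reading) > (SELECT AVG(reading) FROM sensors)

Result:
(no rows)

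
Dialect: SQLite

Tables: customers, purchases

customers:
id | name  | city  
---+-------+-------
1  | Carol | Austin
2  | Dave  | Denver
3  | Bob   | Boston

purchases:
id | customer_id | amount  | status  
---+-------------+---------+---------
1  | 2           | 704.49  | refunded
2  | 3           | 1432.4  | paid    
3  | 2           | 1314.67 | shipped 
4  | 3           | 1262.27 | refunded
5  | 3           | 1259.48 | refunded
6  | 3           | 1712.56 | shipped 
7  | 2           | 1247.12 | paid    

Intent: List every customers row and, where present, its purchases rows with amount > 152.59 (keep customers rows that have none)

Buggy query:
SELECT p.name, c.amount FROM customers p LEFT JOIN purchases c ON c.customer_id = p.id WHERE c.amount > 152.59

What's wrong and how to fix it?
Bug: Filtering c.amount in WHERE discards the NULL rows produced by LEFT JOIN, turning it into an inner join

Fix: Move the right-table condition into the ON clause so unmatched parents are kept

Corrected query:
SELECT p.name, c.amount FROM customers p LEFT JOIN purchases c ON c.customer_id = p.id AND c.amount > 152.59

Result:
name  | amount 
------+--------
Carol | NULL   
Dave  | 704.49 
Dave  | 1247.12
Dave  | 1314.67
Bob   | 1259.48
Bob   | 1262.27
Bob   | 1432.4 
Bob   | 1712.56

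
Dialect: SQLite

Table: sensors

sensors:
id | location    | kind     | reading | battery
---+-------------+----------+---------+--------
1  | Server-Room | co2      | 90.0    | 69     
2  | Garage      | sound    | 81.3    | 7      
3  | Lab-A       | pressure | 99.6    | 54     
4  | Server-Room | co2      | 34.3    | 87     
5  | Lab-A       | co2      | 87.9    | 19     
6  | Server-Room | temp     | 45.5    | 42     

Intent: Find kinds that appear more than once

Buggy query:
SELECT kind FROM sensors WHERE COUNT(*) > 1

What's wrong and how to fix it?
Bug: WHERE can't reference COUNT(*); aggregates are computed after WHERE

Fix: Group first, then use HAVING for the count condition

Corrected query:
SELECT kind FROM sensors GROUP BY kind HAVING COUNT(*) > 1

Result:
kind
----
co2 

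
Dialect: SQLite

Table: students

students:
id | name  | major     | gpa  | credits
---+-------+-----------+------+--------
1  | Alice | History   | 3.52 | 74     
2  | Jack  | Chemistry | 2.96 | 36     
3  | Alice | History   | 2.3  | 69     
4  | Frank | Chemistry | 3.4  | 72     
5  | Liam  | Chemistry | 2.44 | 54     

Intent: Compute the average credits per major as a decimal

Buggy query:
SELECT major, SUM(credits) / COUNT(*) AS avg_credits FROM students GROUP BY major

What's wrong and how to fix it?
Bug: Both operands are integers, so '/' performs integer division and truncates

Fix: Multiply by 1.0 (or CAST to REAL) to force floating-point division

Corrected query:
SELECT major, SUM(credits) * 1.0 / COUNT(*) AS avg_credits FROM students GROUP BY major

Result:
major     | avg_credits
----------+------------
Chemistry | 54         
History   | 71.5       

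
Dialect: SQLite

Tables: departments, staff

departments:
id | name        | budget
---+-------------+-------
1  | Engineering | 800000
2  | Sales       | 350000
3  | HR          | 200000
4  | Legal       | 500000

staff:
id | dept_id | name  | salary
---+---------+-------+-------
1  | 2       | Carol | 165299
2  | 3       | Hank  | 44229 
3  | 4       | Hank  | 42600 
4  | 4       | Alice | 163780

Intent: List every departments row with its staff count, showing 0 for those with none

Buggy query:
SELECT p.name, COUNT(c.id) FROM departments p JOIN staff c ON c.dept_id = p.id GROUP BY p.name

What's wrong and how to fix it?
Bug: INNER JOIN drops departments rows that have no matching staff rows

Fix: Use LEFT JOIN so parents without children still appear (COUNT(c.id) gives 0)

Corrected query:
SELECT p.name, COUNT(c.id) FROM departments p LEFT JOIN staff c ON c.dept_id = p.id GROUP BY p.name

Result:
name        | COUNT(c.id)
------------+------------
Engineering | 0          
HR          | 1          
Legal       | 2          
Sales       | 1          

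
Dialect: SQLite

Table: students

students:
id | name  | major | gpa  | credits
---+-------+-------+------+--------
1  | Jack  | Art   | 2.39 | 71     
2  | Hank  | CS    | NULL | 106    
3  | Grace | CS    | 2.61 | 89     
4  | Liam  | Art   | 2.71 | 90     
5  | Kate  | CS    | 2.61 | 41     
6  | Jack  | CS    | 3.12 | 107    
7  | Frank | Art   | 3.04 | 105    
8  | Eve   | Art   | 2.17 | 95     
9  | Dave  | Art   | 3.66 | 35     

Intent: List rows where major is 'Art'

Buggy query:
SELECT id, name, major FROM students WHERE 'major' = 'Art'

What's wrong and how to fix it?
Bug: 'major' in single quotes is a string literal, not the column; the comparison is literal-vs-literal and never true

Fix: Reference the column as major without single quotes

Corrected query:
SELECT id, name, major FROM students WHERE major = 'Art'

Result:
id | name  | major
---+-------+------
1  | Jack  | Art  
4  | Liam  | Art  
7  | Frank | Art  
8  | Eve   | Art  
9  | Dave  | Art  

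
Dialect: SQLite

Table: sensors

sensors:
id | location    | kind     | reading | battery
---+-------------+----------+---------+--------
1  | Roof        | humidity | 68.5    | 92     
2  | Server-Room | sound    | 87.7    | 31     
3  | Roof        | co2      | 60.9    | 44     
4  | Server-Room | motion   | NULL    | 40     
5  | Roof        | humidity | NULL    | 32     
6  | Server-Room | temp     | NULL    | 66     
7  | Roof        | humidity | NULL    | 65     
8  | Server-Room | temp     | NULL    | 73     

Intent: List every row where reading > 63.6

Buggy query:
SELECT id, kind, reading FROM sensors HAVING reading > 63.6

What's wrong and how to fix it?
Bug: HAVING filters the output of aggregation, but this query has no GROUP BY and no aggregate functions, so SQLite rejects it (HAVING clause on a non-aggregate query); the condition here is per row

Fix: Replace HAVING with WHERE since the condition applies to individual rows

Corrected query:
SELECT id, kind, reading FROM sensors WHERE reading > 63.6

Result:
id | kind     | reading
---+----------+--------
1  | humidity | 68.5   
2  | sound    | 87.7   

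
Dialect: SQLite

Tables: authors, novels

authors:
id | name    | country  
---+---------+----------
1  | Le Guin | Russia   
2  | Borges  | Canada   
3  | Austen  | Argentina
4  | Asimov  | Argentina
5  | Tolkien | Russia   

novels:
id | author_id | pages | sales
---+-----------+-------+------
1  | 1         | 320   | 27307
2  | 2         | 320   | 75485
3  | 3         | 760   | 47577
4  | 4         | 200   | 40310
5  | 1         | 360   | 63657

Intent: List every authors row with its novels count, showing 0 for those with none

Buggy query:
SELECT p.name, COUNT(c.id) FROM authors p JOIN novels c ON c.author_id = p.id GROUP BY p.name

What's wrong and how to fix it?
Bug: INNER JOIN drops authors rows that have no matching novels rows

Fix: Use LEFT JOIN so parents without children still appear (COUNT(c.id) gives 0)

Corrected query:
SELECT p.name, COUNT(c.id) FROM authors p LEFT JOIN novels c ON c.author_id = p.id GROUP BY p.name

Result:
name    | COUNT(c.id)
--------+------------
Asimov  | 1          
Austen  | 1          
Borges  | 1          
Le Guin | 2          
Tolkien | 0          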